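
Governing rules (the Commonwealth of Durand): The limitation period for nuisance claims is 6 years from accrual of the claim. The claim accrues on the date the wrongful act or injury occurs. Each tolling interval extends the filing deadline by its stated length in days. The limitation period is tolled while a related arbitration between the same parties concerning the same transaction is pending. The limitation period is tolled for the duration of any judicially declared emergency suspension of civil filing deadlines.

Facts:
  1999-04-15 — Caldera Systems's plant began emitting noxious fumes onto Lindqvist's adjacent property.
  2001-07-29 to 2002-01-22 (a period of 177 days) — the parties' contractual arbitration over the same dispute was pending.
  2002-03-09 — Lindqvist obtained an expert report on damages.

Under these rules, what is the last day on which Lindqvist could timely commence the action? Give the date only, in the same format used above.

The claim accrued on 1999-04-15, when the wrongful act occurred.
6 years from 1999-04-15 is 2005-04-15.
The pending related arbitration from 2001-07-29 to 2002-01-22 tolled the period for 177 days, extending the deadline to 2005-10-09.
The other events in the timeline have no effect on the limitation period under the stated rules.

2005-10-09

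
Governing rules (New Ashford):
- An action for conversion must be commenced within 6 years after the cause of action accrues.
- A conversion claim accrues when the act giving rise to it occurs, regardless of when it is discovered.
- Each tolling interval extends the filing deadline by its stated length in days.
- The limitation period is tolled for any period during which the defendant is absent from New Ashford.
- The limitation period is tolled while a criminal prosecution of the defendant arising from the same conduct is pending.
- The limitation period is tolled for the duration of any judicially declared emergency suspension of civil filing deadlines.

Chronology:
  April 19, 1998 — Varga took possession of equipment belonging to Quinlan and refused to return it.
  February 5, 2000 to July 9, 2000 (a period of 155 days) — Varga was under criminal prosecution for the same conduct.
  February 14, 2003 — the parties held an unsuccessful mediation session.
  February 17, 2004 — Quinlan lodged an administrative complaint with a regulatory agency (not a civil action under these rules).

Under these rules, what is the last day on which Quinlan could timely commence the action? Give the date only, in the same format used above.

The cause of action accrued on April 19, 1998, the date of the act.
Adding the 6 years base period to April 19, 1998 gives a deadline of April 19, 2004, before any tolling.
The period was tolled for 155 days by the pending criminal prosecution (February 5, 2000 to July 9, 2000), pushing the deadline to September 21, 2004.
The other events in the timeline have no effect on the limitation period under the stated rules.

September 21, 2004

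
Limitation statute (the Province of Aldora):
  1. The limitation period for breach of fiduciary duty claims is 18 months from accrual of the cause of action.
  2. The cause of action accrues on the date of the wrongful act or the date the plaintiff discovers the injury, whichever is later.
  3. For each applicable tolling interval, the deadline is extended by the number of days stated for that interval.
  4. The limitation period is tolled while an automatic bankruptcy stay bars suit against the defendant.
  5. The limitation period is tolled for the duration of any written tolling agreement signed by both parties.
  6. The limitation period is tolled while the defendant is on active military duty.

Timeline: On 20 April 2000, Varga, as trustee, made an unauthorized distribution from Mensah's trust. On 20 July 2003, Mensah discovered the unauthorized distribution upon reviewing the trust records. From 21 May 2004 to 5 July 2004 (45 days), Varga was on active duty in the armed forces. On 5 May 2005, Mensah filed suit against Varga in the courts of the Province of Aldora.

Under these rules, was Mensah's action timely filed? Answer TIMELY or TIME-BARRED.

Because discovery on 20 July 2003 post-dates the 20 April 2000 act, accrual under the later-of rule falls on 20 July 2003.
18 months from 20 July 2003 is 20 January 2005.
Because the defendant's active military service ran from 21 May 2004 to 5 July 2004, the deadline is extended by 45 days to 6 March 2005.
Filing on 5 May 2005 missed the 6 March 2005 deadline — the action is time-barred.

TIME-BARRED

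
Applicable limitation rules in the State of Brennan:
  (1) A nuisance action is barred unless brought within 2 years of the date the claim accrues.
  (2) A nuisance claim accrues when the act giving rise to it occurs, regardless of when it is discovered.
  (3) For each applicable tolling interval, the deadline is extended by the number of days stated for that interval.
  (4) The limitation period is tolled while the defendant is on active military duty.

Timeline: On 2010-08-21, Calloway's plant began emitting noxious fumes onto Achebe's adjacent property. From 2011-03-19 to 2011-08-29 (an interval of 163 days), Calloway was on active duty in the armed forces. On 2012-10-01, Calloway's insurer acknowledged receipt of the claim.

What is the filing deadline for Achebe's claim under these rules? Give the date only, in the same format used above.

The limitation period began to run on 2010-08-21.
2 years from 2010-08-21 is 2012-08-21.
The period was tolled for 163 days by the defendant's active military service (2011-03-19 to 2011-08-29), pushing the deadline to 2013-01-31.
The other events in the timeline have no effect on the limitation period under the stated rules.

2013-01-31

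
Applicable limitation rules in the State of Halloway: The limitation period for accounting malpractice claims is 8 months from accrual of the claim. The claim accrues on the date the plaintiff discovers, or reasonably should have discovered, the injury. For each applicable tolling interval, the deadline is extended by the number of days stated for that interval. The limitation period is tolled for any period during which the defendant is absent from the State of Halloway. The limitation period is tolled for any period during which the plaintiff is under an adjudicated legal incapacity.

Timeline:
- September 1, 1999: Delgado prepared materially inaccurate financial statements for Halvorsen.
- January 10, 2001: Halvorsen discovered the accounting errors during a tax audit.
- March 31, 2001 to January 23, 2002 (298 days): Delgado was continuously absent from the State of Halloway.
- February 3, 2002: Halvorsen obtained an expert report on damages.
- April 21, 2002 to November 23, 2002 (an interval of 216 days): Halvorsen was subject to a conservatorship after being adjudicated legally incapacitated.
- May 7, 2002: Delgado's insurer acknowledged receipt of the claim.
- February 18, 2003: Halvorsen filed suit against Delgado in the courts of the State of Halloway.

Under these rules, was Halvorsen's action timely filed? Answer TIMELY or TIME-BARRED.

TIME-BARRED

The claim did not accrue until Halvorsen discovered the injury on January 10, 2001; the September 1, 1999 act date does not start the clock under the stated rule.
8 months from January 10, 2001 is September 10, 2001.
Because the defendant's absence from the jurisdiction ran from March 31, 2001 to January 23, 2002, the deadline is extended by 298 days to July 5, 2002.
Because the plaintiff's legal incapacity ran from April 21, 2002 to November 23, 2002, the deadline is extended by 216 days to February 6, 2003.
Nothing else in the chronology tolls or restarts the period.
The February 18, 2003 filing falls after the February 6, 2003 deadline; the claim is time-barred.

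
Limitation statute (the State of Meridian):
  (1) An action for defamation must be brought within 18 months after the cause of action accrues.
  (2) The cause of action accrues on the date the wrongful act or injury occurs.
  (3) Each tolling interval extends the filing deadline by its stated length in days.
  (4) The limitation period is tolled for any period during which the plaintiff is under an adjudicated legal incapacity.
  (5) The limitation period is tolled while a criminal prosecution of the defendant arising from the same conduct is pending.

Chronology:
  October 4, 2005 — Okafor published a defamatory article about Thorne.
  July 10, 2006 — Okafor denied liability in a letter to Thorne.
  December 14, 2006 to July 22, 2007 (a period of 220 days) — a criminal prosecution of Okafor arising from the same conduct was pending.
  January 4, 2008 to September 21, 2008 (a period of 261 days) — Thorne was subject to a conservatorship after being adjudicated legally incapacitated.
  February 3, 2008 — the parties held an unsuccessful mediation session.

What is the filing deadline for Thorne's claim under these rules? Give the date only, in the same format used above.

The limitation period began to run on October 4, 2005.
Adding the 18 months base period to October 4, 2005 gives a deadline of April 4, 2007, before any tolling.
Because the pending criminal prosecution ran from December 14, 2006 to July 22, 2007, the deadline is extended by 220 days to November 10, 2007.
The plaintiff's legal incapacity starting January 4, 2008 came too late — the period had run on November 10, 2007 — and so does not extend the deadline.
The other events in the timeline have no effect on the limitation period under the stated rules.

November 10, 2007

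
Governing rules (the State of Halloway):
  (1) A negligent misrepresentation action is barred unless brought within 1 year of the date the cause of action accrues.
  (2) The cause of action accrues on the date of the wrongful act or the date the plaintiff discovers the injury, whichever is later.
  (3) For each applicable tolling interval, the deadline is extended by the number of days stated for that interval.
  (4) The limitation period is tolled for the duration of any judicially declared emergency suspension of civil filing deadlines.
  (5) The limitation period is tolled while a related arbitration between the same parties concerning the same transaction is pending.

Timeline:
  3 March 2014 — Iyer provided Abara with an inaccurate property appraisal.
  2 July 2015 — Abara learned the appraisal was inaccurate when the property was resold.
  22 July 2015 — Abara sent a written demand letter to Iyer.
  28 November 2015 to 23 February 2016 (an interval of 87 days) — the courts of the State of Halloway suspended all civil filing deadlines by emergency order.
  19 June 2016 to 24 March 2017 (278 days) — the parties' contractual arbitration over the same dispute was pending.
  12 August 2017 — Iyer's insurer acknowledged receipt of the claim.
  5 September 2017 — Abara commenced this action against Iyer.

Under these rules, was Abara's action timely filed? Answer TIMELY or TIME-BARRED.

The claim accrued on 2 July 2015 — the later of the 3 March 2014 act and the 2 July 2015 discovery.
Adding the 1 year base period to 2 July 2015 gives a deadline of 2 July 2016, before any tolling.
The period was tolled for 87 days by the emergency suspension of filing deadlines (28 November 2015 to 23 February 2016), pushing the deadline to 27 September 2016.
The pending related arbitration from 19 June 2016 to 24 March 2017 tolled the period for 278 days, extending the deadline to 2 July 2017.
The other events in the timeline have no effect on the limitation period under the stated rules.
The 5 September 2017 filing falls after the 2 July 2017 deadline; the claim is time-barred.

TIME-BARRED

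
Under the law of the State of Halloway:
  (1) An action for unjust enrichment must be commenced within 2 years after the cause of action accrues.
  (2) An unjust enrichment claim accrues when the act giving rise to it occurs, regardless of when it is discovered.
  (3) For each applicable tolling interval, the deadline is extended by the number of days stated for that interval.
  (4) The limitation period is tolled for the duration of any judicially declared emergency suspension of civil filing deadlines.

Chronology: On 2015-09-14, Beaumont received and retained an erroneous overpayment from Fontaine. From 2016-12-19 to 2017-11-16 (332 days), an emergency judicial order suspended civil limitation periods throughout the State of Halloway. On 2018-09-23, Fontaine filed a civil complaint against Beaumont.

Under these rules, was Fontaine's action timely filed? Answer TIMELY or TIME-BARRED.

The claim accrued on 2015-09-14, when the wrongful act occurred.
The untolled deadline — 2 years after 2015-09-14 — is 2017-09-14.
The period was tolled for 332 days by the emergency suspension of filing deadlines (2016-12-19 to 2017-11-16), pushing the deadline to 2018-08-12.
Fontaine filed on 2018-09-23, after the 2018-08-12 deadline, so the action is time-barred.

TIME-BARRED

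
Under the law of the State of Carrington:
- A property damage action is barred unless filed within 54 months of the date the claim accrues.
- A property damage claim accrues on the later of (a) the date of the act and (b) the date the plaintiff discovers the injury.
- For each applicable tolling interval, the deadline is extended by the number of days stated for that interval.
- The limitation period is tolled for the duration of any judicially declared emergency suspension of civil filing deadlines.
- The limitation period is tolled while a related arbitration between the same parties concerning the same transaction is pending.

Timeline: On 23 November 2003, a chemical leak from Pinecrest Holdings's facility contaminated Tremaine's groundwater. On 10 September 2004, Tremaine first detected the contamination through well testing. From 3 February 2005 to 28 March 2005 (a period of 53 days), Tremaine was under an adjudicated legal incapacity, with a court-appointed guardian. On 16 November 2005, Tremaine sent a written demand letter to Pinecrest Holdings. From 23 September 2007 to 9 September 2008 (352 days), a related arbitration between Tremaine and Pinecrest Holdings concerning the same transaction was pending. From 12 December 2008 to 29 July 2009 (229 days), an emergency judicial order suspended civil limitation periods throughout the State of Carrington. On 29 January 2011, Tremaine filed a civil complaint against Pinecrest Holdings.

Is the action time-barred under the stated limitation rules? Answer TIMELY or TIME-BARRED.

TIME-BARRED

Because discovery on 10 September 2004 post-dates the 23 November 2003 act, accrual under the later-of rule falls on 10 September 2004.
The untolled deadline — 54 months after 10 September 2004 — is 10 March 2009.
The period was tolled for 352 days by the pending related arbitration (23 September 2007 to 9 September 2008), pushing the deadline to 25 February 2010.
Because the emergency suspension of filing deadlines ran from 12 December 2008 to 29 July 2009, the deadline is extended by 229 days to 12 October 2010.
No stated provision tolls the period for the plaintiff's incapacity, so the interval from 3 February 2005 to 28 March 2005 has no effect on the deadline.
None of the other events listed affects the running of the period under the stated rules.
Filing on 29 January 2011 missed the 12 October 2010 deadline — the action is time-barred.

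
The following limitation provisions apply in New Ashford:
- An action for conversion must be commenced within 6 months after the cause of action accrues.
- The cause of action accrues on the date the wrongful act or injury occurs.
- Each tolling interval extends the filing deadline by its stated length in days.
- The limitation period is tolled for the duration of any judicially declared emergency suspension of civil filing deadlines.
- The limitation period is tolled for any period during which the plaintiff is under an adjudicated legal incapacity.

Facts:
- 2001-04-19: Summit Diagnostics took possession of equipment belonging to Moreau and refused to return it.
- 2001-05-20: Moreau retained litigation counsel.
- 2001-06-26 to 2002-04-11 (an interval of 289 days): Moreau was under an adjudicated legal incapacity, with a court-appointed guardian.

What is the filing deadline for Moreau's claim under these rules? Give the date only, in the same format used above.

2002-08-04

The claim accrued on 2001-04-19, when the wrongful act occurred.
The untolled deadline — 6 months after 2001-04-19 — is 2001-10-19.
The plaintiff's legal incapacity from 2001-06-26 to 2002-04-11 tolled the period for 289 days, extending the deadline to 2002-08-04.
Nothing else in the chronology tolls or restarts the period.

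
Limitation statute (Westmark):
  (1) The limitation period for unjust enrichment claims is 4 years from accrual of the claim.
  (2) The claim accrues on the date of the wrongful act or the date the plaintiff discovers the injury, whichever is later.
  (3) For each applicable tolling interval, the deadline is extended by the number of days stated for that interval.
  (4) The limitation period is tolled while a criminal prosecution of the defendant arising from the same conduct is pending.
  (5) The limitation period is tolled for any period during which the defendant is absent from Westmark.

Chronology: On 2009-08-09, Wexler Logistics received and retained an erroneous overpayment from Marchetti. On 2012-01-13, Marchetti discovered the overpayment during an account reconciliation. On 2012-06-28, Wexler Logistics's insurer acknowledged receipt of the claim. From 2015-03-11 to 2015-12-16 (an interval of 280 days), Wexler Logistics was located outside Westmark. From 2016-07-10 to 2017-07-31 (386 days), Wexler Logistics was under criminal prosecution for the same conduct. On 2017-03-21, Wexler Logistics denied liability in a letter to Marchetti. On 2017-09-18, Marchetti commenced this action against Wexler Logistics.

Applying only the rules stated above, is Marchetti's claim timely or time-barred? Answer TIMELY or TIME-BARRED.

TIMELY

Taking the later of the act (2009-08-09) and discovery (2012-01-13), the claim accrued on 2012-01-13.
Adding the 4 years base period to 2012-01-13 gives a deadline of 2016-01-13, before any tolling.
The period was tolled for 280 days by the defendant's absence from the jurisdiction (2015-03-11 to 2015-12-16), pushing the deadline to 2016-10-19.
The pending criminal prosecution from 2016-07-10 to 2017-07-31 tolled the period for 386 days, extending the deadline to 2017-11-09.
None of the other events listed affects the running of the period under the stated rules.
Filing on 2017-09-18 beat the 2017-11-09 deadline — the action is timely.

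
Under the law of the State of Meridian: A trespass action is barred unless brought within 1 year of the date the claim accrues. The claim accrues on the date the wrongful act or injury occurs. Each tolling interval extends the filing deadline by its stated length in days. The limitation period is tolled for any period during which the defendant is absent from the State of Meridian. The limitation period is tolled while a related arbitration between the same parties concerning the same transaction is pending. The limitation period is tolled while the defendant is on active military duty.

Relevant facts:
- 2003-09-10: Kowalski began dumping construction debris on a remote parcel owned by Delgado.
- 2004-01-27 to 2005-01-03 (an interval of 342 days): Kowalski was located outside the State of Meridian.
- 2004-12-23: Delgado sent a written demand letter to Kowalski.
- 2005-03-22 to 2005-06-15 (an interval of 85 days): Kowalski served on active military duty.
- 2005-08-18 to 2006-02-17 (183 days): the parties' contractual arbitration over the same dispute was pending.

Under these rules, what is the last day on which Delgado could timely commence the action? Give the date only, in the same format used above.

The limitation period began to run on 2003-09-10.
Adding the 1 year base period to 2003-09-10 gives a deadline of 2004-09-10, before any tolling.
The period was tolled for 342 days by the defendant's absence from the jurisdiction (2004-01-27 to 2005-01-03), pushing the deadline to 2005-08-18.
The period was tolled for 85 days by the defendant's active military service (2005-03-22 to 2005-06-15), pushing the deadline to 2005-11-11.
The pending related arbitration from 2005-08-18 to 2006-02-17 tolled the period for 183 days, extending the deadline to 2006-05-13.
None of the other events listed affects the running of the period under the stated rules.

2006-05-13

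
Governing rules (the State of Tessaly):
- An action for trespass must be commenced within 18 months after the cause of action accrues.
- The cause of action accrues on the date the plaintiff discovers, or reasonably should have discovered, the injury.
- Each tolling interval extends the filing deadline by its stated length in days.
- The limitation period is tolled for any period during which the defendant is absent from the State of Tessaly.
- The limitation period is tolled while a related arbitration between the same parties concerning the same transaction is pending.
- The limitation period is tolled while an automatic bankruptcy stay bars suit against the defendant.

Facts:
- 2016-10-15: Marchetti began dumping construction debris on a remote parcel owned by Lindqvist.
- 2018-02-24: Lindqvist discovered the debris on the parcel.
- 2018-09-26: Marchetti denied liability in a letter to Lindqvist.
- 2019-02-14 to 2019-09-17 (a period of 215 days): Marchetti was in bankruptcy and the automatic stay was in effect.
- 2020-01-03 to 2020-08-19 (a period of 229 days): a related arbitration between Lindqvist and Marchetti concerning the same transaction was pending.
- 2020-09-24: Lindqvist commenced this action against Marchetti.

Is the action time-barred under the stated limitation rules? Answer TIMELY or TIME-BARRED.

TIMELY

Under the discovery rule, the claim accrued on 2018-02-24, when Lindqvist discovered the injury — not on the 2016-10-15 date of the underlying act.
The untolled deadline — 18 months after 2018-02-24 — is 2019-08-24.
The period was tolled for 215 days by the automatic bankruptcy stay (2019-02-14 to 2019-09-17), pushing the deadline to 2020-03-26.
Because the pending related arbitration ran from 2020-01-03 to 2020-08-19, the deadline is extended by 229 days to 2020-11-10.
Nothing else in the chronology tolls or restarts the period.
Lindqvist filed on 2020-09-24, before the 2020-11-10 deadline, so the action is timely.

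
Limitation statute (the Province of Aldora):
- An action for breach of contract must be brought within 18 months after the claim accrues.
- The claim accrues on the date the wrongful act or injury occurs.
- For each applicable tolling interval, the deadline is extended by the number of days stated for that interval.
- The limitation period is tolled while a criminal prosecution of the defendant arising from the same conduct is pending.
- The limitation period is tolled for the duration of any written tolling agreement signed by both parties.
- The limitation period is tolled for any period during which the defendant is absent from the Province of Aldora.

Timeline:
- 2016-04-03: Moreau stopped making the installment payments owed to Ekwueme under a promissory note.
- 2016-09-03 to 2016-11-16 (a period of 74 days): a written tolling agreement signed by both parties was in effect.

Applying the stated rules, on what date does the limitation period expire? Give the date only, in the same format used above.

2017-12-16

The limitation period began to run on 2016-04-03.
The untolled deadline — 18 months after 2016-04-03 — is 2017-10-03.
Because the written tolling agreement ran from 2016-09-03 to 2016-11-16, the deadline is extended by 74 days to 2017-12-16.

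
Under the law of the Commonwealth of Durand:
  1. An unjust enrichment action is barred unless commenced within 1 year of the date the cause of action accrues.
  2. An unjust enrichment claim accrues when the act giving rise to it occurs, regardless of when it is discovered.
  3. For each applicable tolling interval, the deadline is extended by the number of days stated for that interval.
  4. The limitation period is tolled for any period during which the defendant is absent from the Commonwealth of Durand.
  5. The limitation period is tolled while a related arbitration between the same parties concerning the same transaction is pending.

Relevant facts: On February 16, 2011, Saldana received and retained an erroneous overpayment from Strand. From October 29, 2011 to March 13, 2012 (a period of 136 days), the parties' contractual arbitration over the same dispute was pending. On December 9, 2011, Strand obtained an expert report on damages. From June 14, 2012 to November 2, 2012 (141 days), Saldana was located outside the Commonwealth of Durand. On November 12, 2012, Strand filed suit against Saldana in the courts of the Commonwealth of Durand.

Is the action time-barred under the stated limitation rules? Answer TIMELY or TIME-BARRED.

TIMELY

The claim accrued on February 16, 2011, when the wrongful act occurred.
The untolled deadline — 1 year after February 16, 2011 — is February 16, 2012.
The pending related arbitration from October 29, 2011 to March 13, 2012 tolled the period for 136 days, extending the deadline to July 1, 2012.
The defendant's absence from the jurisdiction from June 14, 2012 to November 2, 2012 tolled the period for 141 days, extending the deadline to November 19, 2012.
None of the other events listed affects the running of the period under the stated rules.
Strand filed on November 12, 2012, before the November 19, 2012 deadline, so the action is timely.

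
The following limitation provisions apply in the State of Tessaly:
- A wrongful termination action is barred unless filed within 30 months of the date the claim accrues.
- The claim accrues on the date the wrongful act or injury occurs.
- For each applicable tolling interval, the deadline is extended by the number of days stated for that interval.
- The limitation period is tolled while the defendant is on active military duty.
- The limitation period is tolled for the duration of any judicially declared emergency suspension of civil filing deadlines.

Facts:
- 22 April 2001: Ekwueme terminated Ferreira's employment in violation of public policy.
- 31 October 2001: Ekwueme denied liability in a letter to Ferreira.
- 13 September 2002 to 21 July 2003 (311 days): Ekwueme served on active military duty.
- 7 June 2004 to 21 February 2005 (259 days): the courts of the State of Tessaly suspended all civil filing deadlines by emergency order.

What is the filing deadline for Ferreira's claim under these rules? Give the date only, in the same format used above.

The claim accrued on 22 April 2001, when the wrongful act occurred.
The untolled deadline — 30 months after 22 April 2001 — is 22 October 2003.
The defendant's active military service from 13 September 2002 to 21 July 2003 tolled the period for 311 days, extending the deadline to 28 August 2004.
The period was tolled for 259 days by the emergency suspension of filing deadlines (7 June 2004 to 21 February 2005), pushing the deadline to 14 May 2005.
The other events in the timeline have no effect on the limitation period under the stated rules.

14 May 2005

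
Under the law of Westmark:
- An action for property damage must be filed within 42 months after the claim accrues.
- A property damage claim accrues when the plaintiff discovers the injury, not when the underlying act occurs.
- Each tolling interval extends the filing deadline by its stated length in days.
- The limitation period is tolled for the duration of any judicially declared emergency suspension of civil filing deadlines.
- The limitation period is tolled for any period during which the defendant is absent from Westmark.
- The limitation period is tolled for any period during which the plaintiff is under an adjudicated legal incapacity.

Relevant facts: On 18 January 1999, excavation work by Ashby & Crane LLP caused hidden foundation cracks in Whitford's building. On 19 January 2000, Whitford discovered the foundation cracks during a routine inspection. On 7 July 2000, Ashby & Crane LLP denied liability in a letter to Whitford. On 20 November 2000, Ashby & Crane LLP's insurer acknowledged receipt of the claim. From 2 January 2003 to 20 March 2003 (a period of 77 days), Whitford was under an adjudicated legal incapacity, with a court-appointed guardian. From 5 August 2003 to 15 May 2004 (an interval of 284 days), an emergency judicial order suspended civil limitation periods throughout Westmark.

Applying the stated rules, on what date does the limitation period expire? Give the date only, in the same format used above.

14 July 2004

Under the discovery rule, the claim accrued on 19 January 2000, when Whitford discovered the injury — not on the 18 January 1999 date of the underlying act.
Adding the 42 months base period to 19 January 2000 gives a deadline of 19 July 2003, before any tolling.
Because the plaintiff's legal incapacity ran from 2 January 2003 to 20 March 2003, the deadline is extended by 77 days to 4 October 2003.
Because the emergency suspension of filing deadlines ran from 5 August 2003 to 15 May 2004, the deadline is extended by 284 days to 14 July 2004.
The other events in the timeline have no effect on the limitation period under the stated rules.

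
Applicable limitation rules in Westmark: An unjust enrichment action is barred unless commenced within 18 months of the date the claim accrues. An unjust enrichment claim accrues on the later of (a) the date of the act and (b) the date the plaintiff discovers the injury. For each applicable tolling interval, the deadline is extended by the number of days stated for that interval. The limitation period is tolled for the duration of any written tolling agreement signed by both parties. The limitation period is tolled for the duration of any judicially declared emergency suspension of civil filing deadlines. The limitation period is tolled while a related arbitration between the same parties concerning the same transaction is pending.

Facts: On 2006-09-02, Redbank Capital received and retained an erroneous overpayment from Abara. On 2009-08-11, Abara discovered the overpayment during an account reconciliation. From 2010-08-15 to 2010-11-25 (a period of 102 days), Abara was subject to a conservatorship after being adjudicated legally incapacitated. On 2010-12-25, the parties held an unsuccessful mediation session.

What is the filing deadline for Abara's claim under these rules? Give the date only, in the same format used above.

2011-02-11

Because discovery on 2009-08-11 post-dates the 2006-09-02 act, accrual under the later-of rule falls on 2009-08-11.
The untolled deadline — 18 months after 2009-08-11 — is 2011-02-11.
No stated provision tolls the period for the plaintiff's incapacity, so the interval from 2010-08-15 to 2010-11-25 has no effect on the deadline.
None of the other events listed affects the running of the period under the stated rules.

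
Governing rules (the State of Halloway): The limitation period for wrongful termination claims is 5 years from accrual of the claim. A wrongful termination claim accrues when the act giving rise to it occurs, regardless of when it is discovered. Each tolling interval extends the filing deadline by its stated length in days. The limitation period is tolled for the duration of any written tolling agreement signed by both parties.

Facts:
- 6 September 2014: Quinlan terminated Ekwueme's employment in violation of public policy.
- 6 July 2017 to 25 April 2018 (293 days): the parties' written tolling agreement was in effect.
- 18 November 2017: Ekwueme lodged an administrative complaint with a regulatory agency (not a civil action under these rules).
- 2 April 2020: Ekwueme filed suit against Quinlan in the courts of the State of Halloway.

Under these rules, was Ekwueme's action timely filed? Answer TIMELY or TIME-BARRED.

TIMELY

The claim accrued on 6 September 2014, the date of the act.
Adding the 5 years base period to 6 September 2014 gives a deadline of 6 September 2019, before any tolling.
Because the written tolling agreement ran from 6 July 2017 to 25 April 2018, the deadline is extended by 293 days to 25 June 2020.
Nothing else in the chronology tolls or restarts the period.
The 2 April 2020 filing precedes the 25 June 2020 deadline; the claim is timely.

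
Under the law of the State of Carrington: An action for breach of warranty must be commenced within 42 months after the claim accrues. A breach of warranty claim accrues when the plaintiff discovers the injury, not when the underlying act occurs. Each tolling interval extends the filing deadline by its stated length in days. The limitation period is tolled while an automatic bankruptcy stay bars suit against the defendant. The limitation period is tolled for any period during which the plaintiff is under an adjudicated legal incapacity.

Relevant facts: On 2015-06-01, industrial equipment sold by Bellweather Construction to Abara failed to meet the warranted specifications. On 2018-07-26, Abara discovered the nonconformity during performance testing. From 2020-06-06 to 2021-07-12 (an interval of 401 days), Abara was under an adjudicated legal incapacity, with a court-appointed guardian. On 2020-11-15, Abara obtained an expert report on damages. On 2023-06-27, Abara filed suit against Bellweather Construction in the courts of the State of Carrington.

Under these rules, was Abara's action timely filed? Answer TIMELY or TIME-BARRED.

TIME-BARRED

Under the discovery rule, the claim accrued on 2018-07-26, when Abara discovered the injury — not on the 2015-06-01 date of the underlying act.
42 months from 2018-07-26 is 2022-01-26.
Because the plaintiff's legal incapacity ran from 2020-06-06 to 2021-07-12, the deadline is extended by 401 days to 2023-03-03.
None of the other events listed affects the running of the period under the stated rules.
Filing on 2023-06-27 missed the 2023-03-03 deadline — the action is time-barred.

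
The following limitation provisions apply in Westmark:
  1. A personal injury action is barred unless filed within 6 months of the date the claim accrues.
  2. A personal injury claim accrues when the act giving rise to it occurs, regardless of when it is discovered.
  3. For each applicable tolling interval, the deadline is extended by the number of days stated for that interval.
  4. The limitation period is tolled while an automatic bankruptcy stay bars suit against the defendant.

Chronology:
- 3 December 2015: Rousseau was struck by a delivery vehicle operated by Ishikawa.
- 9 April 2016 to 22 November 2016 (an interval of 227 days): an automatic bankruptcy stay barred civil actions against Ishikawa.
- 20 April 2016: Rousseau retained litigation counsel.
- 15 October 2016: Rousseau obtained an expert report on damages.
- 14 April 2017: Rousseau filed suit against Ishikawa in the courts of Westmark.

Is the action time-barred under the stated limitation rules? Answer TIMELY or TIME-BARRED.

TIME-BARRED

The claim accrued on 3 December 2015, the date of the act.
Adding the 6 months base period to 3 December 2015 gives a deadline of 3 June 2016, before any tolling.
The automatic bankruptcy stay from 9 April 2016 to 22 November 2016 tolled the period for 227 days, extending the deadline to 16 January 2017.
None of the other events listed affects the running of the period under the stated rules.
Rousseau filed on 14 April 2017, after the 16 January 2017 deadline, so the action is time-barred.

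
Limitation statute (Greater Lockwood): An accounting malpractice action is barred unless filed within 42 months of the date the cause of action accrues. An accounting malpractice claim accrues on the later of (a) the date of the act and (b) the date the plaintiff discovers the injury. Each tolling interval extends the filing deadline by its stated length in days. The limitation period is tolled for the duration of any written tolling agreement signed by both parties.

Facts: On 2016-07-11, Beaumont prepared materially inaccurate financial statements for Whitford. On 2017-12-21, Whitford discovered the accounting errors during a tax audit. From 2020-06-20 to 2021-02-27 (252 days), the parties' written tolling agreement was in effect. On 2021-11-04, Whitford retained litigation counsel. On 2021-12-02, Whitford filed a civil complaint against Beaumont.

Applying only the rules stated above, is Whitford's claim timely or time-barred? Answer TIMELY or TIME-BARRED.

TIMELY

Because discovery on 2017-12-21 post-dates the 2016-07-11 act, accrual under the later-of rule falls on 2017-12-21.
The untolled deadline — 42 months after 2017-12-21 — is 2021-06-21.
The written tolling agreement from 2020-06-20 to 2021-02-27 tolled the period for 252 days, extending the deadline to 2022-02-28.
None of the other events listed affects the running of the period under the stated rules.
The 2021-12-02 filing precedes the 2022-02-28 deadline; the claim is timely.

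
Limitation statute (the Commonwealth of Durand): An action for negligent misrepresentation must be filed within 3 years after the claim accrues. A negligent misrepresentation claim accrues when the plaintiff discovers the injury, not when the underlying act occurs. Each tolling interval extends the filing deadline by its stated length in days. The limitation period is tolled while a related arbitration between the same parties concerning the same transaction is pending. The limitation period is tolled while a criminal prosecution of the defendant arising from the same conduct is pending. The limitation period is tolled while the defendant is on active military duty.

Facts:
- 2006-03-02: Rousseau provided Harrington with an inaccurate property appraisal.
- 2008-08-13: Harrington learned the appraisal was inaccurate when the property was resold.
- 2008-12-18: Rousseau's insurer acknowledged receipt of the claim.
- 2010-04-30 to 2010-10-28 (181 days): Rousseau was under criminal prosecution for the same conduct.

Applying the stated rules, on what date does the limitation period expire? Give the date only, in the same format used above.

2012-02-10

The claim did not accrue until Harrington discovered the injury on 2008-08-13; the 2006-03-02 act date does not start the clock under the stated rule.
Adding the 3 years base period to 2008-08-13 gives a deadline of 2011-08-13, before any tolling.
The pending criminal prosecution from 2010-04-30 to 2010-10-28 tolled the period for 181 days, extending the deadline to 2012-02-10.
None of the other events listed affects the running of the period under the stated rules.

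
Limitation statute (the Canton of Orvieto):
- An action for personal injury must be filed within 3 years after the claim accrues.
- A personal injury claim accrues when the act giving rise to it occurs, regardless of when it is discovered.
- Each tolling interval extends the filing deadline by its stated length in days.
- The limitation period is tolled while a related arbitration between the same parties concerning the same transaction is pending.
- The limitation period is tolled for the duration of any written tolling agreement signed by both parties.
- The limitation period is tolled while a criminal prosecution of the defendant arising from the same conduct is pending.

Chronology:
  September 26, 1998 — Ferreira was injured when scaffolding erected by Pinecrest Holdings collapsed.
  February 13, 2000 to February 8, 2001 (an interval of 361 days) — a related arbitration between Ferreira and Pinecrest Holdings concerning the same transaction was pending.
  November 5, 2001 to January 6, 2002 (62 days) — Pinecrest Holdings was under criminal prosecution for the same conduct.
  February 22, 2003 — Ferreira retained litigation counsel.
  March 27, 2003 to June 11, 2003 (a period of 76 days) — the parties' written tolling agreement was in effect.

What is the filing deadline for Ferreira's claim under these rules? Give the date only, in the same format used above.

The limitation period began to run on September 26, 1998.
Adding the 3 years base period to September 26, 1998 gives a deadline of September 26, 2001, before any tolling.
The period was tolled for 361 days by the pending related arbitration (February 13, 2000 to February 8, 2001), pushing the deadline to September 22, 2002.
Because the pending criminal prosecution ran from November 5, 2001 to January 6, 2002, the deadline is extended by 62 days to November 23, 2002.
The written tolling agreement starting March 27, 2003 came too late — the period had run on November 23, 2002 — and so does not extend the deadline.
None of the other events listed affects the running of the period under the stated rules.

November 23, 2002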